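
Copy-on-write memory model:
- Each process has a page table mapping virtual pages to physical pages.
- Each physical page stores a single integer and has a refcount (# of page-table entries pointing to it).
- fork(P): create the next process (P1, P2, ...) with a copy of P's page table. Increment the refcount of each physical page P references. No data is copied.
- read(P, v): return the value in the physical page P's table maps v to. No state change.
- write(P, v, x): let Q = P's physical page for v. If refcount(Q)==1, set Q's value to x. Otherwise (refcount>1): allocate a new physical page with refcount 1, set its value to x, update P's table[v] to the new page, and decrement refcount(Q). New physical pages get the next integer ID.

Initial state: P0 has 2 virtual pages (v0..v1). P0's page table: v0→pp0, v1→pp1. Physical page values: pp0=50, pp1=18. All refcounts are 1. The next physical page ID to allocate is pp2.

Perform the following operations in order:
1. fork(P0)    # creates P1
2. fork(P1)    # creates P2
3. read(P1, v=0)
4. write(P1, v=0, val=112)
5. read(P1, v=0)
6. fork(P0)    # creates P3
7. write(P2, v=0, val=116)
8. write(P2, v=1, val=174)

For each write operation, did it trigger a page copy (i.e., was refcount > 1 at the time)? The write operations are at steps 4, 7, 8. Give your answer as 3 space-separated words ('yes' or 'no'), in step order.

Op 1: fork(P0) -> P1. 2 ppages; refcounts: pp0:2 pp1:2
Op 2: fork(P1) -> P2. 2 ppages; refcounts: pp0:3 pp1:3
Op 3: read(P1, v0) -> 50. No state change.
Op 4: write(P1, v0, 112). refcount(pp0)=3>1 -> COPY to pp2. 3 ppages; refcounts: pp0:2 pp1:3 pp2:1
Op 5: read(P1, v0) -> 112. No state change.
Op 6: fork(P0) -> P3. 3 ppages; refcounts: pp0:3 pp1:4 pp2:1
Op 7: write(P2, v0, 116). refcount(pp0)=3>1 -> COPY to pp3. 4 ppages; refcounts: pp0:2 pp1:4 pp2:1 pp3:1
Op 8: write(P2, v1, 174). refcount(pp1)=4>1 -> COPY to pp4. 5 ppages; refcounts: pp0:2 pp1:3 pp2:1 pp3:1 pp4:1

yes yes yes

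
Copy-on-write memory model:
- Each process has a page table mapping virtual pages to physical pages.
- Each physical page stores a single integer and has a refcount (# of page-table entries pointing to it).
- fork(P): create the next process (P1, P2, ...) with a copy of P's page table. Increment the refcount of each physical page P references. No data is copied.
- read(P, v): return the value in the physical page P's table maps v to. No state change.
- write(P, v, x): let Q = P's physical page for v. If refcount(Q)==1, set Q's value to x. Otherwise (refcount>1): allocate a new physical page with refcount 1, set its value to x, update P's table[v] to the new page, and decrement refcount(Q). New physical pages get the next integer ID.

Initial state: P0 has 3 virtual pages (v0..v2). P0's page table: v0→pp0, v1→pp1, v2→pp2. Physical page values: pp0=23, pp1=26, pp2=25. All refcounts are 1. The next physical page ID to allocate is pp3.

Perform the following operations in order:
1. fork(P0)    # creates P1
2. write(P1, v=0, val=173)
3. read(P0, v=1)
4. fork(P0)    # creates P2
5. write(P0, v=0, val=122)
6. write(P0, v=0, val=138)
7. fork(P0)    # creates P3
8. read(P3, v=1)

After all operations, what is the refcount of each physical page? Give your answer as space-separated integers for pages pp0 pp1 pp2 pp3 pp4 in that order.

Op 1: fork(P0) -> P1. 3 ppages; refcounts: pp0:2 pp1:2 pp2:2
Op 2: write(P1, v0, 173). refcount(pp0)=2>1 -> COPY to pp3. 4 ppages; refcounts: pp0:1 pp1:2 pp2:2 pp3:1
Op 3: read(P0, v1) -> 26. No state change.
Op 4: fork(P0) -> P2. 4 ppages; refcounts: pp0:2 pp1:3 pp2:3 pp3:1
Op 5: write(P0, v0, 122). refcount(pp0)=2>1 -> COPY to pp4. 5 ppages; refcounts: pp0:1 pp1:3 pp2:3 pp3:1 pp4:1
Op 6: write(P0, v0, 138). refcount(pp4)=1 -> write in place. 5 ppages; refcounts: pp0:1 pp1:3 pp2:3 pp3:1 pp4:1
Op 7: fork(P0) -> P3. 5 ppages; refcounts: pp0:1 pp1:4 pp2:4 pp3:1 pp4:2
Op 8: read(P3, v1) -> 26. No state change.

Answer: 1 4 4 1 2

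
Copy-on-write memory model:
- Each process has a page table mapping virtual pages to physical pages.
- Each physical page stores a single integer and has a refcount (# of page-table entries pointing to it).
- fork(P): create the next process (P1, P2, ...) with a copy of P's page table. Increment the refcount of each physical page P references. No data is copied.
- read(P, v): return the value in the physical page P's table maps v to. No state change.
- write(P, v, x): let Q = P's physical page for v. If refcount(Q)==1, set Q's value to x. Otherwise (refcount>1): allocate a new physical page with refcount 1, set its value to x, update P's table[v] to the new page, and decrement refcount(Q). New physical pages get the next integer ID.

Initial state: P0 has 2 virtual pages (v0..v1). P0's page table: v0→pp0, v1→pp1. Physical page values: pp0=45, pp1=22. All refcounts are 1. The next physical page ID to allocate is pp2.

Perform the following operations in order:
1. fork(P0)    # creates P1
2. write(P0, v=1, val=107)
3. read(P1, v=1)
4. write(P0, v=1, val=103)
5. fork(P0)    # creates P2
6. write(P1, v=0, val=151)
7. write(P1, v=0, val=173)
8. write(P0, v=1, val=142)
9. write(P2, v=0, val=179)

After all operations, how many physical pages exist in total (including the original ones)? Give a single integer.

Op 1: fork(P0) -> P1. 2 ppages; refcounts: pp0:2 pp1:2
Op 2: write(P0, v1, 107). refcount(pp1)=2>1 -> COPY to pp2. 3 ppages; refcounts: pp0:2 pp1:1 pp2:1
Op 3: read(P1, v1) -> 22. No state change.
Op 4: write(P0, v1, 103). refcount(pp2)=1 -> write in place. 3 ppages; refcounts: pp0:2 pp1:1 pp2:1
Op 5: fork(P0) -> P2. 3 ppages; refcounts: pp0:3 pp1:1 pp2:2
Op 6: write(P1, v0, 151). refcount(pp0)=3>1 -> COPY to pp3. 4 ppages; refcounts: pp0:2 pp1:1 pp2:2 pp3:1
Op 7: write(P1, v0, 173). refcount(pp3)=1 -> write in place. 4 ppages; refcounts: pp0:2 pp1:1 pp2:2 pp3:1
Op 8: write(P0, v1, 142). refcount(pp2)=2>1 -> COPY to pp4. 5 ppages; refcounts: pp0:2 pp1:1 pp2:1 pp3:1 pp4:1
Op 9: write(P2, v0, 179). refcount(pp0)=2>1 -> COPY to pp5. 6 ppages; refcounts: pp0:1 pp1:1 pp2:1 pp3:1 pp4:1 pp5:1

Answer: 6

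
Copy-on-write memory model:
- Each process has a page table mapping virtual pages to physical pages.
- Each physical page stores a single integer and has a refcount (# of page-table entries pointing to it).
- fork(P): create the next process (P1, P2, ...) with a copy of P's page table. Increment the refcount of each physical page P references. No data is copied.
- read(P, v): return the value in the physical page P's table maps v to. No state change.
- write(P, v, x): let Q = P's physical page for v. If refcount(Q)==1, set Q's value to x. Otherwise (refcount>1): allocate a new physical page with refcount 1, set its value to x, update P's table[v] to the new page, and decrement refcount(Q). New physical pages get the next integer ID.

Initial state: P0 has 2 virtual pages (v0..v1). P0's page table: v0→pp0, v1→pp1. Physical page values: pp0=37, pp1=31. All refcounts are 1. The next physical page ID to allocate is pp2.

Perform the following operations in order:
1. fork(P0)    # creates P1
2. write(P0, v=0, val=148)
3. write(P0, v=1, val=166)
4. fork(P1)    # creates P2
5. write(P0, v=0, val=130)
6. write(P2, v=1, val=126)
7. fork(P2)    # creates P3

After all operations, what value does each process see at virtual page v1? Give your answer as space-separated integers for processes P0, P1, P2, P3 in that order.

Op 1: fork(P0) -> P1. 2 ppages; refcounts: pp0:2 pp1:2
Op 2: write(P0, v0, 148). refcount(pp0)=2>1 -> COPY to pp2. 3 ppages; refcounts: pp0:1 pp1:2 pp2:1
Op 3: write(P0, v1, 166). refcount(pp1)=2>1 -> COPY to pp3. 4 ppages; refcounts: pp0:1 pp1:1 pp2:1 pp3:1
Op 4: fork(P1) -> P2. 4 ppages; refcounts: pp0:2 pp1:2 pp2:1 pp3:1
Op 5: write(P0, v0, 130). refcount(pp2)=1 -> write in place. 4 ppages; refcounts: pp0:2 pp1:2 pp2:1 pp3:1
Op 6: write(P2, v1, 126). refcount(pp1)=2>1 -> COPY to pp4. 5 ppages; refcounts: pp0:2 pp1:1 pp2:1 pp3:1 pp4:1
Op 7: fork(P2) -> P3. 5 ppages; refcounts: pp0:3 pp1:1 pp2:1 pp3:1 pp4:2
P0: v1 -> pp3 = 166
P1: v1 -> pp1 = 31
P2: v1 -> pp4 = 126
P3: v1 -> pp4 = 126

Answer: 166 31 126 126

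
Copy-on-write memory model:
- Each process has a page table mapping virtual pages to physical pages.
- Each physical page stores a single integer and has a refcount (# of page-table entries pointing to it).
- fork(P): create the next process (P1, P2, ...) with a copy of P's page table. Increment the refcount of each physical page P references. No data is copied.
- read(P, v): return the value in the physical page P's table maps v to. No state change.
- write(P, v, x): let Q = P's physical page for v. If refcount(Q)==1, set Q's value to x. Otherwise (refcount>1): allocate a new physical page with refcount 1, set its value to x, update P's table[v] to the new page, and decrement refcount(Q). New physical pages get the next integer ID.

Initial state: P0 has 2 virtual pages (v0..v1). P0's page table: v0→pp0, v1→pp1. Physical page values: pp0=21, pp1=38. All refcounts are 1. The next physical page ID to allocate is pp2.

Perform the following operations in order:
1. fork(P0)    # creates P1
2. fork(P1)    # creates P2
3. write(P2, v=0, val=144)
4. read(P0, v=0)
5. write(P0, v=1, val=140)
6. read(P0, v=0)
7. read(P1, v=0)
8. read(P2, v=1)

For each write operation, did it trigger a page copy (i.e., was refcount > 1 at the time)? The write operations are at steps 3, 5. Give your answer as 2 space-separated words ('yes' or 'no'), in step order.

Op 1: fork(P0) -> P1. 2 ppages; refcounts: pp0:2 pp1:2
Op 2: fork(P1) -> P2. 2 ppages; refcounts: pp0:3 pp1:3
Op 3: write(P2, v0, 144). refcount(pp0)=3>1 -> COPY to pp2. 3 ppages; refcounts: pp0:2 pp1:3 pp2:1
Op 4: read(P0, v0) -> 21. No state change.
Op 5: write(P0, v1, 140). refcount(pp1)=3>1 -> COPY to pp3. 4 ppages; refcounts: pp0:2 pp1:2 pp2:1 pp3:1
Op 6: read(P0, v0) -> 21. No state change.
Op 7: read(P1, v0) -> 21. No state change.
Op 8: read(P2, v1) -> 38. No state change.

yes yes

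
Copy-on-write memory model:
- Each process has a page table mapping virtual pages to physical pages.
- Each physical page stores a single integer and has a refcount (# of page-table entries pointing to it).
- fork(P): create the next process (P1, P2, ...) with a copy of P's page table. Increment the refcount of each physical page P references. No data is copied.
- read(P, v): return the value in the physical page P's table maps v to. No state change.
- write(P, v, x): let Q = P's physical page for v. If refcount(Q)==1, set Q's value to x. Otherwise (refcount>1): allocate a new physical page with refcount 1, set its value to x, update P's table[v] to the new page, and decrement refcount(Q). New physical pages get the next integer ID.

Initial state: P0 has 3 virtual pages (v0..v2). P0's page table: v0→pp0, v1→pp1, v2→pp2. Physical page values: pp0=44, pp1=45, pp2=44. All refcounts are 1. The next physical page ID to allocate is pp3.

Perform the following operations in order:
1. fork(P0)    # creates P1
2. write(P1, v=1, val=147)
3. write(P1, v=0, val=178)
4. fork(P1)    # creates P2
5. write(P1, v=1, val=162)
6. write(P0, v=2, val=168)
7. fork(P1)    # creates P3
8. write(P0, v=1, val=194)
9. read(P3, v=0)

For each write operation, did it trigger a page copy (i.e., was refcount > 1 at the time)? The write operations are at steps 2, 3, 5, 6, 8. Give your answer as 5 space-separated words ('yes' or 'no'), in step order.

Op 1: fork(P0) -> P1. 3 ppages; refcounts: pp0:2 pp1:2 pp2:2
Op 2: write(P1, v1, 147). refcount(pp1)=2>1 -> COPY to pp3. 4 ppages; refcounts: pp0:2 pp1:1 pp2:2 pp3:1
Op 3: write(P1, v0, 178). refcount(pp0)=2>1 -> COPY to pp4. 5 ppages; refcounts: pp0:1 pp1:1 pp2:2 pp3:1 pp4:1
Op 4: fork(P1) -> P2. 5 ppages; refcounts: pp0:1 pp1:1 pp2:3 pp3:2 pp4:2
Op 5: write(P1, v1, 162). refcount(pp3)=2>1 -> COPY to pp5. 6 ppages; refcounts: pp0:1 pp1:1 pp2:3 pp3:1 pp4:2 pp5:1
Op 6: write(P0, v2, 168). refcount(pp2)=3>1 -> COPY to pp6. 7 ppages; refcounts: pp0:1 pp1:1 pp2:2 pp3:1 pp4:2 pp5:1 pp6:1
Op 7: fork(P1) -> P3. 7 ppages; refcounts: pp0:1 pp1:1 pp2:3 pp3:1 pp4:3 pp5:2 pp6:1
Op 8: write(P0, v1, 194). refcount(pp1)=1 -> write in place. 7 ppages; refcounts: pp0:1 pp1:1 pp2:3 pp3:1 pp4:3 pp5:2 pp6:1
Op 9: read(P3, v0) -> 178. No state change.

yes yes yes yes no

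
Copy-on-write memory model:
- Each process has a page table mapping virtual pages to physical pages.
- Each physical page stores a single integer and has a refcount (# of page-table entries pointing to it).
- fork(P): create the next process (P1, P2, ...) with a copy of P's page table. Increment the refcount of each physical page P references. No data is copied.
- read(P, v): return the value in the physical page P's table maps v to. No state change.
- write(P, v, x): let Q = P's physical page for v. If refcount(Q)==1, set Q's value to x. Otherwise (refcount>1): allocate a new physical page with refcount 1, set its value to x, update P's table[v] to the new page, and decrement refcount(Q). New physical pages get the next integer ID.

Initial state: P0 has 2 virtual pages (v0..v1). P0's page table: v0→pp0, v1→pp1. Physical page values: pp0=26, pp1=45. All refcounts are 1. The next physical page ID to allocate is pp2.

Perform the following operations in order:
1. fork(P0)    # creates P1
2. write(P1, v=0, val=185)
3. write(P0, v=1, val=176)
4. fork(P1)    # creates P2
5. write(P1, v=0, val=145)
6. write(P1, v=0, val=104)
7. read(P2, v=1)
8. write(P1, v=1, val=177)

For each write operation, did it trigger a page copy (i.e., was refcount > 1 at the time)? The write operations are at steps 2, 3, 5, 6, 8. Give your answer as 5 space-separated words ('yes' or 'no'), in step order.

Op 1: fork(P0) -> P1. 2 ppages; refcounts: pp0:2 pp1:2
Op 2: write(P1, v0, 185). refcount(pp0)=2>1 -> COPY to pp2. 3 ppages; refcounts: pp0:1 pp1:2 pp2:1
Op 3: write(P0, v1, 176). refcount(pp1)=2>1 -> COPY to pp3. 4 ppages; refcounts: pp0:1 pp1:1 pp2:1 pp3:1
Op 4: fork(P1) -> P2. 4 ppages; refcounts: pp0:1 pp1:2 pp2:2 pp3:1
Op 5: write(P1, v0, 145). refcount(pp2)=2>1 -> COPY to pp4. 5 ppages; refcounts: pp0:1 pp1:2 pp2:1 pp3:1 pp4:1
Op 6: write(P1, v0, 104). refcount(pp4)=1 -> write in place. 5 ppages; refcounts: pp0:1 pp1:2 pp2:1 pp3:1 pp4:1
Op 7: read(P2, v1) -> 45. No state change.
Op 8: write(P1, v1, 177). refcount(pp1)=2>1 -> COPY to pp5. 6 ppages; refcounts: pp0:1 pp1:1 pp2:1 pp3:1 pp4:1 pp5:1

yes yes yes no yes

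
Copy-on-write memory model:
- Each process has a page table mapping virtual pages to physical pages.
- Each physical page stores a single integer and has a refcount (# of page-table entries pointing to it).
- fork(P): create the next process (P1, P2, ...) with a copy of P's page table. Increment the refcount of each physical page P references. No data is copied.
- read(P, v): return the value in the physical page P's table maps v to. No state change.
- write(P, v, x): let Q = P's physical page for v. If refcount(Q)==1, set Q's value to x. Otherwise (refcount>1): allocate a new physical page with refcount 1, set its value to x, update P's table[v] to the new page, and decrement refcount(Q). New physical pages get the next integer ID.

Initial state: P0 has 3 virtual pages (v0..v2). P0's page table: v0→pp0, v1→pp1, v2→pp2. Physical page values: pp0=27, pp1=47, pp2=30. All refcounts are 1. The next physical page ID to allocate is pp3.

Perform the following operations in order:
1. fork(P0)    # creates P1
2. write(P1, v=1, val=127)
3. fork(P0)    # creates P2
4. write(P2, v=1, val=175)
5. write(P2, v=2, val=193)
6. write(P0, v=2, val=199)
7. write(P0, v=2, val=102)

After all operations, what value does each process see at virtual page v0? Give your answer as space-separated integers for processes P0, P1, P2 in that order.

Op 1: fork(P0) -> P1. 3 ppages; refcounts: pp0:2 pp1:2 pp2:2
Op 2: write(P1, v1, 127). refcount(pp1)=2>1 -> COPY to pp3. 4 ppages; refcounts: pp0:2 pp1:1 pp2:2 pp3:1
Op 3: fork(P0) -> P2. 4 ppages; refcounts: pp0:3 pp1:2 pp2:3 pp3:1
Op 4: write(P2, v1, 175). refcount(pp1)=2>1 -> COPY to pp4. 5 ppages; refcounts: pp0:3 pp1:1 pp2:3 pp3:1 pp4:1
Op 5: write(P2, v2, 193). refcount(pp2)=3>1 -> COPY to pp5. 6 ppages; refcounts: pp0:3 pp1:1 pp2:2 pp3:1 pp4:1 pp5:1
Op 6: write(P0, v2, 199). refcount(pp2)=2>1 -> COPY to pp6. 7 ppages; refcounts: pp0:3 pp1:1 pp2:1 pp3:1 pp4:1 pp5:1 pp6:1
Op 7: write(P0, v2, 102). refcount(pp6)=1 -> write in place. 7 ppages; refcounts: pp0:3 pp1:1 pp2:1 pp3:1 pp4:1 pp5:1 pp6:1
P0: v0 -> pp0 = 27
P1: v0 -> pp0 = 27
P2: v0 -> pp0 = 27

Answer: 27 27 27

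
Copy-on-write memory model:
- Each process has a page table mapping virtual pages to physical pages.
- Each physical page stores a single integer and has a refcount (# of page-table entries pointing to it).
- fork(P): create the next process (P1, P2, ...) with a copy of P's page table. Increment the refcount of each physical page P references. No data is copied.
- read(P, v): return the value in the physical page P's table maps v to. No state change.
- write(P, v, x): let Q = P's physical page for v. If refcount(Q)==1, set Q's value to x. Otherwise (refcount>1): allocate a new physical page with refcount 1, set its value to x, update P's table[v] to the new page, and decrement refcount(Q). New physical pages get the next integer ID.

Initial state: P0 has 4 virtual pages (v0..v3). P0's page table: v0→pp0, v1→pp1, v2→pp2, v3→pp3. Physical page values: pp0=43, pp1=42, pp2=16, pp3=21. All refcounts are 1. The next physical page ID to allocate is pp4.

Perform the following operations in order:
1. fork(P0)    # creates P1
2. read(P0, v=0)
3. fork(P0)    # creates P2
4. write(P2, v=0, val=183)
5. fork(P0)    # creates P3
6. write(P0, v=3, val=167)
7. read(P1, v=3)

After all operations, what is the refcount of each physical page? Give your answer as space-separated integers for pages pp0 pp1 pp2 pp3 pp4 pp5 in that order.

Answer: 3 4 4 3 1 1

Derivation:
Op 1: fork(P0) -> P1. 4 ppages; refcounts: pp0:2 pp1:2 pp2:2 pp3:2
Op 2: read(P0, v0) -> 43. No state change.
Op 3: fork(P0) -> P2. 4 ppages; refcounts: pp0:3 pp1:3 pp2:3 pp3:3
Op 4: write(P2, v0, 183). refcount(pp0)=3>1 -> COPY to pp4. 5 ppages; refcounts: pp0:2 pp1:3 pp2:3 pp3:3 pp4:1
Op 5: fork(P0) -> P3. 5 ppages; refcounts: pp0:3 pp1:4 pp2:4 pp3:4 pp4:1
Op 6: write(P0, v3, 167). refcount(pp3)=4>1 -> COPY to pp5. 6 ppages; refcounts: pp0:3 pp1:4 pp2:4 pp3:3 pp4:1 pp5:1
Op 7: read(P1, v3) -> 21. No state change.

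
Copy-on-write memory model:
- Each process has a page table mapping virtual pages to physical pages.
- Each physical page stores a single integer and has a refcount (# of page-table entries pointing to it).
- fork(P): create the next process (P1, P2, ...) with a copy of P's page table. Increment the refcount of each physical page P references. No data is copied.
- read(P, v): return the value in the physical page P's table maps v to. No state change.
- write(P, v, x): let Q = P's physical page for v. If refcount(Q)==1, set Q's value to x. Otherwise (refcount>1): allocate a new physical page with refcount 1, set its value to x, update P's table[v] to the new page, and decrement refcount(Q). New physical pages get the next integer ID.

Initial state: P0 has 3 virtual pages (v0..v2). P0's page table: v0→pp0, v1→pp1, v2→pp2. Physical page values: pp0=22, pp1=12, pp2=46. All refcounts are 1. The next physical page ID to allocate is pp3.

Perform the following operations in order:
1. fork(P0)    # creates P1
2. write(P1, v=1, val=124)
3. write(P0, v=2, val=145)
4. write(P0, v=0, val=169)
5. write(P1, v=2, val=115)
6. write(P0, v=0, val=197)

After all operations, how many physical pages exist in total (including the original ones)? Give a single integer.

Answer: 6

Derivation:
Op 1: fork(P0) -> P1. 3 ppages; refcounts: pp0:2 pp1:2 pp2:2
Op 2: write(P1, v1, 124). refcount(pp1)=2>1 -> COPY to pp3. 4 ppages; refcounts: pp0:2 pp1:1 pp2:2 pp3:1
Op 3: write(P0, v2, 145). refcount(pp2)=2>1 -> COPY to pp4. 5 ppages; refcounts: pp0:2 pp1:1 pp2:1 pp3:1 pp4:1
Op 4: write(P0, v0, 169). refcount(pp0)=2>1 -> COPY to pp5. 6 ppages; refcounts: pp0:1 pp1:1 pp2:1 pp3:1 pp4:1 pp5:1
Op 5: write(P1, v2, 115). refcount(pp2)=1 -> write in place. 6 ppages; refcounts: pp0:1 pp1:1 pp2:1 pp3:1 pp4:1 pp5:1
Op 6: write(P0, v0, 197). refcount(pp5)=1 -> write in place. 6 ppages; refcounts: pp0:1 pp1:1 pp2:1 pp3:1 pp4:1 pp5:1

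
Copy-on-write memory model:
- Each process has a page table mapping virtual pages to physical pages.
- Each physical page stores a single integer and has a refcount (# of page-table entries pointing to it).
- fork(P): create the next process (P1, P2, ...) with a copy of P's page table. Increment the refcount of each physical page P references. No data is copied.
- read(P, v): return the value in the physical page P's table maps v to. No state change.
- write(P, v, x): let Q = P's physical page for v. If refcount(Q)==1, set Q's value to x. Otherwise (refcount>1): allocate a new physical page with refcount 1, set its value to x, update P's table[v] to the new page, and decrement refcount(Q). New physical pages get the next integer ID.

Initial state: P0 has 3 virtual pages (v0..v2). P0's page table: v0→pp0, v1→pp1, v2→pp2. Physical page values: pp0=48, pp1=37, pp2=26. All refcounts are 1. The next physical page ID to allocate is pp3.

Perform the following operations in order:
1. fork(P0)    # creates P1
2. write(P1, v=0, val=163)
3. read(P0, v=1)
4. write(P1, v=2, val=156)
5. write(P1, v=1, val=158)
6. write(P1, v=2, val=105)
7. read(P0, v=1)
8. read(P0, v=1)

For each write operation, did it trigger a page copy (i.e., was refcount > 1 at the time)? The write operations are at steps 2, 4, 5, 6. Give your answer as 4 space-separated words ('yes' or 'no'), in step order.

Op 1: fork(P0) -> P1. 3 ppages; refcounts: pp0:2 pp1:2 pp2:2
Op 2: write(P1, v0, 163). refcount(pp0)=2>1 -> COPY to pp3. 4 ppages; refcounts: pp0:1 pp1:2 pp2:2 pp3:1
Op 3: read(P0, v1) -> 37. No state change.
Op 4: write(P1, v2, 156). refcount(pp2)=2>1 -> COPY to pp4. 5 ppages; refcounts: pp0:1 pp1:2 pp2:1 pp3:1 pp4:1
Op 5: write(P1, v1, 158). refcount(pp1)=2>1 -> COPY to pp5. 6 ppages; refcounts: pp0:1 pp1:1 pp2:1 pp3:1 pp4:1 pp5:1
Op 6: write(P1, v2, 105). refcount(pp4)=1 -> write in place. 6 ppages; refcounts: pp0:1 pp1:1 pp2:1 pp3:1 pp4:1 pp5:1
Op 7: read(P0, v1) -> 37. No state change.
Op 8: read(P0, v1) -> 37. No state change.

yes yes yes no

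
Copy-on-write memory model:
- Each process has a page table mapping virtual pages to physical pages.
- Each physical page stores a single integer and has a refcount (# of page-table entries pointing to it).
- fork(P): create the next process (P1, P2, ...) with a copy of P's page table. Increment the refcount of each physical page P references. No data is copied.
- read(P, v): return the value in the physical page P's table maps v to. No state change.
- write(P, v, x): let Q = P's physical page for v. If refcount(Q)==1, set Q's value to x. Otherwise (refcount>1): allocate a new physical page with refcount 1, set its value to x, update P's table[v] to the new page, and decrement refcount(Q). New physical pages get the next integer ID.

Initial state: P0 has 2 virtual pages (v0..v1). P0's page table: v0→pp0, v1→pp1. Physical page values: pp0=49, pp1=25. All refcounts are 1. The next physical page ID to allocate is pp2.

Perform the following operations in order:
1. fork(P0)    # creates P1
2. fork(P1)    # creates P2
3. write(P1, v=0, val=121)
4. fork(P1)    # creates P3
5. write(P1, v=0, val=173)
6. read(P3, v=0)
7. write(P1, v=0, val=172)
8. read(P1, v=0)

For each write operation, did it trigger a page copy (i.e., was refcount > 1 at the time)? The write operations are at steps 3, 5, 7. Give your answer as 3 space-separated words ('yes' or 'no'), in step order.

Op 1: fork(P0) -> P1. 2 ppages; refcounts: pp0:2 pp1:2
Op 2: fork(P1) -> P2. 2 ppages; refcounts: pp0:3 pp1:3
Op 3: write(P1, v0, 121). refcount(pp0)=3>1 -> COPY to pp2. 3 ppages; refcounts: pp0:2 pp1:3 pp2:1
Op 4: fork(P1) -> P3. 3 ppages; refcounts: pp0:2 pp1:4 pp2:2
Op 5: write(P1, v0, 173). refcount(pp2)=2>1 -> COPY to pp3. 4 ppages; refcounts: pp0:2 pp1:4 pp2:1 pp3:1
Op 6: read(P3, v0) -> 121. No state change.
Op 7: write(P1, v0, 172). refcount(pp3)=1 -> write in place. 4 ppages; refcounts: pp0:2 pp1:4 pp2:1 pp3:1
Op 8: read(P1, v0) -> 172. No state change.

yes yes no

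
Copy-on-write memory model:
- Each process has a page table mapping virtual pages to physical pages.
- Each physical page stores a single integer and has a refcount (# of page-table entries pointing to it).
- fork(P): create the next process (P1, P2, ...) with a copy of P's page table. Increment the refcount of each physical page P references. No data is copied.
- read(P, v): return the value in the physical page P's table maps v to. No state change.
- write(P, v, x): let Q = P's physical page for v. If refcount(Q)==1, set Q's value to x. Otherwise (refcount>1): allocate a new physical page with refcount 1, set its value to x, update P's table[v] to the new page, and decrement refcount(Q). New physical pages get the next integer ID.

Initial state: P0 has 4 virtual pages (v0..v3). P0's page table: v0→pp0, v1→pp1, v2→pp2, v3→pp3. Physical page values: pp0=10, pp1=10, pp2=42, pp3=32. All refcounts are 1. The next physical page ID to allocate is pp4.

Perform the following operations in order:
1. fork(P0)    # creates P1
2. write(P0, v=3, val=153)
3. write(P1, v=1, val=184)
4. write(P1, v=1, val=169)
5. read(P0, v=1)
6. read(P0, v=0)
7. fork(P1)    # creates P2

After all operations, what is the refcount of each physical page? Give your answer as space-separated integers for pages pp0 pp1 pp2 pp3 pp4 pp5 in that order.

Answer: 3 1 3 2 1 2

Derivation:
Op 1: fork(P0) -> P1. 4 ppages; refcounts: pp0:2 pp1:2 pp2:2 pp3:2
Op 2: write(P0, v3, 153). refcount(pp3)=2>1 -> COPY to pp4. 5 ppages; refcounts: pp0:2 pp1:2 pp2:2 pp3:1 pp4:1
Op 3: write(P1, v1, 184). refcount(pp1)=2>1 -> COPY to pp5. 6 ppages; refcounts: pp0:2 pp1:1 pp2:2 pp3:1 pp4:1 pp5:1
Op 4: write(P1, v1, 169). refcount(pp5)=1 -> write in place. 6 ppages; refcounts: pp0:2 pp1:1 pp2:2 pp3:1 pp4:1 pp5:1
Op 5: read(P0, v1) -> 10. No state change.
Op 6: read(P0, v0) -> 10. No state change.
Op 7: fork(P1) -> P2. 6 ppages; refcounts: pp0:3 pp1:1 pp2:3 pp3:2 pp4:1 pp5:2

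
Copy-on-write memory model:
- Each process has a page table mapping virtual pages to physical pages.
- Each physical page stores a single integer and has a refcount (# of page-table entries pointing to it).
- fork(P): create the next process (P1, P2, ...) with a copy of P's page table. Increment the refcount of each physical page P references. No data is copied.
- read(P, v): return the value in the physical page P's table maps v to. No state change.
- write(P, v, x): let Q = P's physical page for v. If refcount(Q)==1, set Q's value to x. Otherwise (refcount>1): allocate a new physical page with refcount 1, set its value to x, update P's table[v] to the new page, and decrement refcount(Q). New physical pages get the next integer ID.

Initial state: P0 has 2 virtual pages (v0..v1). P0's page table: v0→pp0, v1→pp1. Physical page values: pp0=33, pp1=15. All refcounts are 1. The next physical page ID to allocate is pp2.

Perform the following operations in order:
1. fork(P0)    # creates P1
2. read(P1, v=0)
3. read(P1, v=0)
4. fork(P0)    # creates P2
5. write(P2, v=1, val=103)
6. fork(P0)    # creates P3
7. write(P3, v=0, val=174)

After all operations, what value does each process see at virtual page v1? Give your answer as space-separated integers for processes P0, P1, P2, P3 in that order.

Op 1: fork(P0) -> P1. 2 ppages; refcounts: pp0:2 pp1:2
Op 2: read(P1, v0) -> 33. No state change.
Op 3: read(P1, v0) -> 33. No state change.
Op 4: fork(P0) -> P2. 2 ppages; refcounts: pp0:3 pp1:3
Op 5: write(P2, v1, 103). refcount(pp1)=3>1 -> COPY to pp2. 3 ppages; refcounts: pp0:3 pp1:2 pp2:1
Op 6: fork(P0) -> P3. 3 ppages; refcounts: pp0:4 pp1:3 pp2:1
Op 7: write(P3, v0, 174). refcount(pp0)=4>1 -> COPY to pp3. 4 ppages; refcounts: pp0:3 pp1:3 pp2:1 pp3:1
P0: v1 -> pp1 = 15
P1: v1 -> pp1 = 15
P2: v1 -> pp2 = 103
P3: v1 -> pp1 = 15

Answer: 15 15 103 15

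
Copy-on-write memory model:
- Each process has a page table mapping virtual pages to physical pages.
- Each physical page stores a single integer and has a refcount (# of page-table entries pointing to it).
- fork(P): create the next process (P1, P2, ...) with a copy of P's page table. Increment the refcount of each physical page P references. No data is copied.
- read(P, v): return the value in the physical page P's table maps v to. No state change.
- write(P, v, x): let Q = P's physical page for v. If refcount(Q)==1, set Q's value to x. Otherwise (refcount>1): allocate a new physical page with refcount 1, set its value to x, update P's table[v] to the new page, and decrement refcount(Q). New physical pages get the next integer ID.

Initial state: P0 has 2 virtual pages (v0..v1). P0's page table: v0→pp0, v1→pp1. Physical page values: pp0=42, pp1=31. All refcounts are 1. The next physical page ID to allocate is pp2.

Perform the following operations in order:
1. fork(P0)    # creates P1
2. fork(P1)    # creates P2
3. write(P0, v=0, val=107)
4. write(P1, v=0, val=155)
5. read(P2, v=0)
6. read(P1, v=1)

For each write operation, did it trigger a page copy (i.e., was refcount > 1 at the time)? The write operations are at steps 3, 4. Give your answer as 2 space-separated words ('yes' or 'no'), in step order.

Op 1: fork(P0) -> P1. 2 ppages; refcounts: pp0:2 pp1:2
Op 2: fork(P1) -> P2. 2 ppages; refcounts: pp0:3 pp1:3
Op 3: write(P0, v0, 107). refcount(pp0)=3>1 -> COPY to pp2. 3 ppages; refcounts: pp0:2 pp1:3 pp2:1
Op 4: write(P1, v0, 155). refcount(pp0)=2>1 -> COPY to pp3. 4 ppages; refcounts: pp0:1 pp1:3 pp2:1 pp3:1
Op 5: read(P2, v0) -> 42. No state change.
Op 6: read(P1, v1) -> 31. No state change.

yes yes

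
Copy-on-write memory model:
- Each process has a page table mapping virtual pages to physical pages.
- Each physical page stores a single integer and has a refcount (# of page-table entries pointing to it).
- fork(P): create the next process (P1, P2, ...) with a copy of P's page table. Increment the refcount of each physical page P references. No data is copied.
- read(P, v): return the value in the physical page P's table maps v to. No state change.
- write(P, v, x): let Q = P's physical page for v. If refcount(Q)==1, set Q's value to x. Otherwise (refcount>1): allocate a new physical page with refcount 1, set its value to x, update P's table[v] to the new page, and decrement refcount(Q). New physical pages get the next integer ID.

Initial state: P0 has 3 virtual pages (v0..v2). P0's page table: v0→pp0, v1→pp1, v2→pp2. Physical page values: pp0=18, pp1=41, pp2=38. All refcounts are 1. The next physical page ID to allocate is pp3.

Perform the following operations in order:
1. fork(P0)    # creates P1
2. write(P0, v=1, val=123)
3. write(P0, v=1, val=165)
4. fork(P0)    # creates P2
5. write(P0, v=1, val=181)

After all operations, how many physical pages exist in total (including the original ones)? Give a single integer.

Answer: 5

Derivation:
Op 1: fork(P0) -> P1. 3 ppages; refcounts: pp0:2 pp1:2 pp2:2
Op 2: write(P0, v1, 123). refcount(pp1)=2>1 -> COPY to pp3. 4 ppages; refcounts: pp0:2 pp1:1 pp2:2 pp3:1
Op 3: write(P0, v1, 165). refcount(pp3)=1 -> write in place. 4 ppages; refcounts: pp0:2 pp1:1 pp2:2 pp3:1
Op 4: fork(P0) -> P2. 4 ppages; refcounts: pp0:3 pp1:1 pp2:3 pp3:2
Op 5: write(P0, v1, 181). refcount(pp3)=2>1 -> COPY to pp4. 5 ppages; refcounts: pp0:3 pp1:1 pp2:3 pp3:1 pp4:1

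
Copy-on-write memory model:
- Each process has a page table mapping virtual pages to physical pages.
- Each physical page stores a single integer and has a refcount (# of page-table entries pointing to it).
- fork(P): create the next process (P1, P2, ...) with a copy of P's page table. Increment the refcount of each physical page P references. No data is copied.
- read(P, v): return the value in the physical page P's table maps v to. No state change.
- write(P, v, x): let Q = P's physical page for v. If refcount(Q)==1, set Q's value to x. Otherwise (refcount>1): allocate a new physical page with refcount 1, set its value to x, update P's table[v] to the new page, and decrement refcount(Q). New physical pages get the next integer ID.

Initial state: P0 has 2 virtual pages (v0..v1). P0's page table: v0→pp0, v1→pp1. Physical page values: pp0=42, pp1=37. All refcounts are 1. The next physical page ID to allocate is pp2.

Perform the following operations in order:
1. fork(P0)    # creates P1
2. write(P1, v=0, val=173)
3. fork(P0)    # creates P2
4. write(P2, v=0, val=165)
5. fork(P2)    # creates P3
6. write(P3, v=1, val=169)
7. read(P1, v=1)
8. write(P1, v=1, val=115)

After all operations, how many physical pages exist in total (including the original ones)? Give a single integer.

Answer: 6

Derivation:
Op 1: fork(P0) -> P1. 2 ppages; refcounts: pp0:2 pp1:2
Op 2: write(P1, v0, 173). refcount(pp0)=2>1 -> COPY to pp2. 3 ppages; refcounts: pp0:1 pp1:2 pp2:1
Op 3: fork(P0) -> P2. 3 ppages; refcounts: pp0:2 pp1:3 pp2:1
Op 4: write(P2, v0, 165). refcount(pp0)=2>1 -> COPY to pp3. 4 ppages; refcounts: pp0:1 pp1:3 pp2:1 pp3:1
Op 5: fork(P2) -> P3. 4 ppages; refcounts: pp0:1 pp1:4 pp2:1 pp3:2
Op 6: write(P3, v1, 169). refcount(pp1)=4>1 -> COPY to pp4. 5 ppages; refcounts: pp0:1 pp1:3 pp2:1 pp3:2 pp4:1
Op 7: read(P1, v1) -> 37. No state change.
Op 8: write(P1, v1, 115). refcount(pp1)=3>1 -> COPY to pp5. 6 ppages; refcounts: pp0:1 pp1:2 pp2:1 pp3:2 pp4:1 pp5:1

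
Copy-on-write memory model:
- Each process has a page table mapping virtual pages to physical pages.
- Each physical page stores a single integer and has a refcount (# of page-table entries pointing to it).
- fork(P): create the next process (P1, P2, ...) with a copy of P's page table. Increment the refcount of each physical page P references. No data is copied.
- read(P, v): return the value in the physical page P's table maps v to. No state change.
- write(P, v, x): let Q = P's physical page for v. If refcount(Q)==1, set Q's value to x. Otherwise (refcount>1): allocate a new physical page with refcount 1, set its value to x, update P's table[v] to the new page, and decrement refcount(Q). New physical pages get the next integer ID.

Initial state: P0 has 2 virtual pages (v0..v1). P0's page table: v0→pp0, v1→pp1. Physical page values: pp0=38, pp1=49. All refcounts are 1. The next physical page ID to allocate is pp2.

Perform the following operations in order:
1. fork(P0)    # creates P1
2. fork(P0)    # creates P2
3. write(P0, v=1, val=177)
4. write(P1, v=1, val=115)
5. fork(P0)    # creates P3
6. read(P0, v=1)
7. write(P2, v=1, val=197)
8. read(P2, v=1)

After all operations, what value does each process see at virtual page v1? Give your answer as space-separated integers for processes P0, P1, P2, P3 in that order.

Op 1: fork(P0) -> P1. 2 ppages; refcounts: pp0:2 pp1:2
Op 2: fork(P0) -> P2. 2 ppages; refcounts: pp0:3 pp1:3
Op 3: write(P0, v1, 177). refcount(pp1)=3>1 -> COPY to pp2. 3 ppages; refcounts: pp0:3 pp1:2 pp2:1
Op 4: write(P1, v1, 115). refcount(pp1)=2>1 -> COPY to pp3. 4 ppages; refcounts: pp0:3 pp1:1 pp2:1 pp3:1
Op 5: fork(P0) -> P3. 4 ppages; refcounts: pp0:4 pp1:1 pp2:2 pp3:1
Op 6: read(P0, v1) -> 177. No state change.
Op 7: write(P2, v1, 197). refcount(pp1)=1 -> write in place. 4 ppages; refcounts: pp0:4 pp1:1 pp2:2 pp3:1
Op 8: read(P2, v1) -> 197. No state change.
P0: v1 -> pp2 = 177
P1: v1 -> pp3 = 115
P2: v1 -> pp1 = 197
P3: v1 -> pp2 = 177

Answer: 177 115 197 177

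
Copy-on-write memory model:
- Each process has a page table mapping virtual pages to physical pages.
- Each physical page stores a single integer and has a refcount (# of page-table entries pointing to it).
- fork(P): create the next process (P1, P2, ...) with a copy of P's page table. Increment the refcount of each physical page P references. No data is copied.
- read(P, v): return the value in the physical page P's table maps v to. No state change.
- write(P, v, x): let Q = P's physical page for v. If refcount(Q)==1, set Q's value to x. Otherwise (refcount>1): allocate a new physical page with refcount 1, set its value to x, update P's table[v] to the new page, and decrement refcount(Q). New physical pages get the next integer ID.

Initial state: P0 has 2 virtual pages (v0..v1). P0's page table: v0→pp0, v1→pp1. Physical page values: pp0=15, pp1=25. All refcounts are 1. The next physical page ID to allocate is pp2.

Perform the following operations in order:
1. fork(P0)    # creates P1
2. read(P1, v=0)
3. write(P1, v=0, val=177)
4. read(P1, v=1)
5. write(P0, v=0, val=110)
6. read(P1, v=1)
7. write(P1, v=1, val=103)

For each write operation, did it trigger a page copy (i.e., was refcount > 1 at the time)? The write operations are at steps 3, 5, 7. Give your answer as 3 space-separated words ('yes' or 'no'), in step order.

Op 1: fork(P0) -> P1. 2 ppages; refcounts: pp0:2 pp1:2
Op 2: read(P1, v0) -> 15. No state change.
Op 3: write(P1, v0, 177). refcount(pp0)=2>1 -> COPY to pp2. 3 ppages; refcounts: pp0:1 pp1:2 pp2:1
Op 4: read(P1, v1) -> 25. No state change.
Op 5: write(P0, v0, 110). refcount(pp0)=1 -> write in place. 3 ppages; refcounts: pp0:1 pp1:2 pp2:1
Op 6: read(P1, v1) -> 25. No state change.
Op 7: write(P1, v1, 103). refcount(pp1)=2>1 -> COPY to pp3. 4 ppages; refcounts: pp0:1 pp1:1 pp2:1 pp3:1

yes no yes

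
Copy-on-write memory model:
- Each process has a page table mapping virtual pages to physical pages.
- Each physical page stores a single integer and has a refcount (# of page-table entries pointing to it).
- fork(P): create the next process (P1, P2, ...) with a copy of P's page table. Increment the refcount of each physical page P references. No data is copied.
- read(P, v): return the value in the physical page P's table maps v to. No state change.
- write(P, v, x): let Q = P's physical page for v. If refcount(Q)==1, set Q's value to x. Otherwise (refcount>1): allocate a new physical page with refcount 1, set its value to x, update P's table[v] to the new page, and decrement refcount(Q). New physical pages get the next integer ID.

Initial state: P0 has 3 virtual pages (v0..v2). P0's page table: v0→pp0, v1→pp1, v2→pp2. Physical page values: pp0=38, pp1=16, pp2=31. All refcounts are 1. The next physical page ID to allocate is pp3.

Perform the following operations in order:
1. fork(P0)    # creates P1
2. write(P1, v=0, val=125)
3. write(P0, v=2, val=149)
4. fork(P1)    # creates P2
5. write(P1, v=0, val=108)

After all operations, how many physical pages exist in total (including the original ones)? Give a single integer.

Op 1: fork(P0) -> P1. 3 ppages; refcounts: pp0:2 pp1:2 pp2:2
Op 2: write(P1, v0, 125). refcount(pp0)=2>1 -> COPY to pp3. 4 ppages; refcounts: pp0:1 pp1:2 pp2:2 pp3:1
Op 3: write(P0, v2, 149). refcount(pp2)=2>1 -> COPY to pp4. 5 ppages; refcounts: pp0:1 pp1:2 pp2:1 pp3:1 pp4:1
Op 4: fork(P1) -> P2. 5 ppages; refcounts: pp0:1 pp1:3 pp2:2 pp3:2 pp4:1
Op 5: write(P1, v0, 108). refcount(pp3)=2>1 -> COPY to pp5. 6 ppages; refcounts: pp0:1 pp1:3 pp2:2 pp3:1 pp4:1 pp5:1

Answer: 6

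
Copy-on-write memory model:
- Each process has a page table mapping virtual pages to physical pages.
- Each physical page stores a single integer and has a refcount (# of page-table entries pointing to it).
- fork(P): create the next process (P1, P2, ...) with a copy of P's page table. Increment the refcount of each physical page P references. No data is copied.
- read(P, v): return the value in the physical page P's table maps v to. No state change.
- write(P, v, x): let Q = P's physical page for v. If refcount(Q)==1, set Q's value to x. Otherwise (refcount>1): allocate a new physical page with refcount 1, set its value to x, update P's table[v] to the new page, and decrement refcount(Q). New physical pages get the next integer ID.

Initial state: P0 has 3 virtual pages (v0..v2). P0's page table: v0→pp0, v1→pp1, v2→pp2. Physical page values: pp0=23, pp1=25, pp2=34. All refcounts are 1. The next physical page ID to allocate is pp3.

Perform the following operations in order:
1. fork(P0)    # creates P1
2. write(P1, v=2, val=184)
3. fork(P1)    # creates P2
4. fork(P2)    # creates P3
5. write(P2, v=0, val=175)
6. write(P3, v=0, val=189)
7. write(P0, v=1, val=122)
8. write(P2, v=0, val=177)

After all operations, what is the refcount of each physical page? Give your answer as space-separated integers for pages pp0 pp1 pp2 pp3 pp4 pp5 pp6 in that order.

Op 1: fork(P0) -> P1. 3 ppages; refcounts: pp0:2 pp1:2 pp2:2
Op 2: write(P1, v2, 184). refcount(pp2)=2>1 -> COPY to pp3. 4 ppages; refcounts: pp0:2 pp1:2 pp2:1 pp3:1
Op 3: fork(P1) -> P2. 4 ppages; refcounts: pp0:3 pp1:3 pp2:1 pp3:2
Op 4: fork(P2) -> P3. 4 ppages; refcounts: pp0:4 pp1:4 pp2:1 pp3:3
Op 5: write(P2, v0, 175). refcount(pp0)=4>1 -> COPY to pp4. 5 ppages; refcounts: pp0:3 pp1:4 pp2:1 pp3:3 pp4:1
Op 6: write(P3, v0, 189). refcount(pp0)=3>1 -> COPY to pp5. 6 ppages; refcounts: pp0:2 pp1:4 pp2:1 pp3:3 pp4:1 pp5:1
Op 7: write(P0, v1, 122). refcount(pp1)=4>1 -> COPY to pp6. 7 ppages; refcounts: pp0:2 pp1:3 pp2:1 pp3:3 pp4:1 pp5:1 pp6:1
Op 8: write(P2, v0, 177). refcount(pp4)=1 -> write in place. 7 ppages; refcounts: pp0:2 pp1:3 pp2:1 pp3:3 pp4:1 pp5:1 pp6:1

Answer: 2 3 1 3 1 1 1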